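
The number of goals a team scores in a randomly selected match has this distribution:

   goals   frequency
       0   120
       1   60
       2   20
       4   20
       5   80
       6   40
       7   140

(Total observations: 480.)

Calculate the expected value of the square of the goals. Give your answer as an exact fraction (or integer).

269/12

Total = 480, so P(goals=0) = 120/480, etc.
E[X²] = (1/4)·0 + (1/8)·1 + (1/24)·4 + (1/24)·16 + (1/6)·25 + (1/12)·36 + (7/24)·49
     = 269/12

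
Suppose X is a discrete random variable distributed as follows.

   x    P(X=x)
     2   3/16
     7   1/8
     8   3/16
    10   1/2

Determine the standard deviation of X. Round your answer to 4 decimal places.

2.9686

E[X] = 31/4, E[X²] = 551/8
Var(X) = E[X²] − (E[X])² = 551/8 − 961/16 = 141/16
SD(X) = √(141/16) ≈ 2.9686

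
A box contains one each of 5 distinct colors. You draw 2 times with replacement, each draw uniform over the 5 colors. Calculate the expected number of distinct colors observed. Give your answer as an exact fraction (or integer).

9/5

Let Xⱼ=1 if type j appears at least once. P(Xⱼ=1) = 1 − ((5−1)/5)^2 = 9/25.
E[#distinct] = 5·9/25 = 9/5.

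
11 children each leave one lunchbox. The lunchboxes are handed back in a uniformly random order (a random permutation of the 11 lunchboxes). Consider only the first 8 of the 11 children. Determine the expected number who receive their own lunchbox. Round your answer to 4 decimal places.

Let Xᵢ = 1 if person i gets their own lunchbox. For each i, P(Xᵢ=1) = 1/11.
By linearity of expectation, E[X₁+…+X_8] = 8·(1/11) = 8/11.
≈ 0.7273

0.7273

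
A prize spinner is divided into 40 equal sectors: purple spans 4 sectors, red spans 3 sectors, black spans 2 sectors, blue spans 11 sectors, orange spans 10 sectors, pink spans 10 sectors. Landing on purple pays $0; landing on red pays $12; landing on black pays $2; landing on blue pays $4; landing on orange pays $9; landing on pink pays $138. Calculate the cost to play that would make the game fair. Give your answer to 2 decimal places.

E[payout] = (4/40)·0 + (3/40)·12 + (2/40)·2 + (11/40)·4 + (10/40)·9 + (10/40)·138 = 777/20
Fair fee = E[payout] = 777/20 ≈ $38.85

$38.85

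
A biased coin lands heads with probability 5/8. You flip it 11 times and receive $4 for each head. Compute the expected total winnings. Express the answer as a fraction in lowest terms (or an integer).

E[#heads] = 11·5/8 = 55/8 (linearity over flips).
E[winnings] = 4·55/8 = 55/2.

55/2 dollars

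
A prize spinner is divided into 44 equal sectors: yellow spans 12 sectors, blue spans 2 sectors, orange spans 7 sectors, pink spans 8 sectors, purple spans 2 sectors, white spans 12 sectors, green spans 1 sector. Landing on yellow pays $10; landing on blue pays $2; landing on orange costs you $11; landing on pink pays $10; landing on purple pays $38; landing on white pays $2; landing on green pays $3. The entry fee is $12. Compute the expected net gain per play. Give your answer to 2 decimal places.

-$6.77

E[payout] = (12/44)·10 + (2/44)·2 + (7/44)·(-11) + (8/44)·10 + (2/44)·38 + (12/44)·2 + (1/44)·3 = 115/22
Expected profit = 115/22 − 12 = -149/22 ≈ -$6.77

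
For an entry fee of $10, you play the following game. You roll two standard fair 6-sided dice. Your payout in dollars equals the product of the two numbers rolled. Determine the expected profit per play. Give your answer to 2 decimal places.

Distribution of the product of the two numbers rolled: 1 w.p. 1/36, 2 w.p. 1/18, 3 w.p. 1/18, 4 w.p. 1/12, 5 w.p. 1/18, 6 w.p. 1/9, …
E[payout] = (1/36)·1 + (1/18)·2 + (1/18)·3 + (1/12)·4 + (1/18)·5 + (1/9)·6 + (1/18)·8 + (1/36)·9 + (1/18)·10 + (1/9)·12 + (1/18)·15 + (1/36)·16 + (1/18)·18 + (1/18)·20 + (1/18)·24 + (1/36)·25 + (1/18)·30 + (1/36)·36 = 49/4
Expected profit = 49/4 − 10 = 9/4 ≈ $2.25

$2.25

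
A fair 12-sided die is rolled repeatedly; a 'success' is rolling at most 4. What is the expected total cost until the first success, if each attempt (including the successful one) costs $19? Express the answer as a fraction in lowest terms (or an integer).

E[#attempts] = 1/p = 3; E[cost] = 19·3 = 57.

$57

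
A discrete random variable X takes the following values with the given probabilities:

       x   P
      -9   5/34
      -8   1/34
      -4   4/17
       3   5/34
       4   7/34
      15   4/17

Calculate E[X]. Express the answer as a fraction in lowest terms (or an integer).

E[X] = (5/34)·(-9) + (1/34)·(-8) + (4/17)·(-4) + (5/34)·3 + (7/34)·4 + (4/17)·15
     = 39/17

39/17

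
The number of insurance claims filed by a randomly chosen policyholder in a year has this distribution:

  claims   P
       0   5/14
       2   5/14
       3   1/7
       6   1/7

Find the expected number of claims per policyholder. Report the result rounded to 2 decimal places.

2.00

E[X] = (5/14)·0 + (5/14)·2 + (1/7)·3 + (1/7)·6
     = 2 ≈ 2.00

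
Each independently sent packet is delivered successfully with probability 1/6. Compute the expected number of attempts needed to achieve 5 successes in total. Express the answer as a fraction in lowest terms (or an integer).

By linearity (sum of 5 independent geometric waits), E[trials] = 5/p = 5/(1/6) = 30.

30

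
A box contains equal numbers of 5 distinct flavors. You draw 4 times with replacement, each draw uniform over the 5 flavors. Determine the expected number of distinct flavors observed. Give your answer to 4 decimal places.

2.9520

Let Xⱼ=1 if type j appears at least once. P(Xⱼ=1) = 1 − ((5−1)/5)^4 = 369/625.
E[#distinct] = 5·369/625 = 369/125.
≈ 2.9520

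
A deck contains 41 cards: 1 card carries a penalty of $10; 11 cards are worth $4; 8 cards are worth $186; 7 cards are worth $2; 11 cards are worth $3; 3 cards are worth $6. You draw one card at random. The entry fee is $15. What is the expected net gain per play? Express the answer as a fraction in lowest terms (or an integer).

972/41 dollars

E[payout] = (1/41)·(-10) + (11/41)·4 + (8/41)·186 + (7/41)·2 + (11/41)·3 + (3/41)·6 = 1587/41
Expected profit = 1587/41 − 15 = 972/41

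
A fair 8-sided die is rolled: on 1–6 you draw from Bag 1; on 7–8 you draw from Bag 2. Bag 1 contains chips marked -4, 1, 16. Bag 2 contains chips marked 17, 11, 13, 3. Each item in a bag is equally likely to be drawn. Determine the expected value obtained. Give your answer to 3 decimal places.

6.000

E[X | Bag 1] = (-4 + 1 + 16)/3 = 13/3
E[X | Bag 2] = (17 + 11 + 13 + 3)/4 = 11
E[X] = (3/4)·13/3 + (1/4)·11 = 6 ≈ 6.000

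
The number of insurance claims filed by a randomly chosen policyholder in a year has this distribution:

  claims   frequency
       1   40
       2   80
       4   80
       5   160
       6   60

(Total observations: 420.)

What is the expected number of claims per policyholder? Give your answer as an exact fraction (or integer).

4

Total = 420, so P(claims=1) = 40/420, etc.
E[X] = (2/21)·1 + (4/21)·2 + (4/21)·4 + (8/21)·5 + (1/7)·6
     = 4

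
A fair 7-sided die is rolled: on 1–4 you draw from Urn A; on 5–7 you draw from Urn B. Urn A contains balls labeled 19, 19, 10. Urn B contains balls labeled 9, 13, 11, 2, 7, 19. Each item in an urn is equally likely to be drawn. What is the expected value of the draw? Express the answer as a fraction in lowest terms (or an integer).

27/2

E[X | Urn A] = (19 + 19 + 10)/3 = 16
E[X | Urn B] = (9 + 13 + 11 + 2 + 7 + 19)/6 = 61/6
E[X] = (4/7)·16 + (3/7)·61/6 = 27/2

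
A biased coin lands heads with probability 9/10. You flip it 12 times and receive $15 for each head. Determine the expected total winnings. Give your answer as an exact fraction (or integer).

E[#heads] = 12·9/10 = 54/5 (linearity over flips).
E[winnings] = 15·54/5 = 162.

$162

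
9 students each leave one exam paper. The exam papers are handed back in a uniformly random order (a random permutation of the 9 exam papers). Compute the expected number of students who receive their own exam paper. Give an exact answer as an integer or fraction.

Let Xᵢ = 1 if person i gets their own exam paper. For each i, P(Xᵢ=1) = 1/9.
By linearity of expectation, E[X₁+…+X_9] = 9·(1/9) = 1.

1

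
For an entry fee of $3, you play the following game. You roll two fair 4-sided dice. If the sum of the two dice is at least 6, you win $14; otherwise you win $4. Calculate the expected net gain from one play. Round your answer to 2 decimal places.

E[payout] = (5/8)·4 + (3/8)·14 = 31/4
Expected profit = 31/4 − 3 = 19/4 ≈ $4.75

$4.75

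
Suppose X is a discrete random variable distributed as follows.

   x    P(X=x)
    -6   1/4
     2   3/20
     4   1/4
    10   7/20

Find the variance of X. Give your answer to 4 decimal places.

37.7100

E[X] = (1/4)·(-6) + (3/20)·2 + (1/4)·4 + (7/20)·10 = 33/10
E[X²] = (1/4)·36 + (3/20)·4 + (1/4)·16 + (7/20)·100 = 243/5
Var(X) = 243/5 − (33/10)² = 3771/100 ≈ 37.7100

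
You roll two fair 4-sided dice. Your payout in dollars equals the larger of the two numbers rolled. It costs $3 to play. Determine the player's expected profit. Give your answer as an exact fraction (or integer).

Distribution of the larger of the two numbers rolled: 1 w.p. 1/16, 2 w.p. 3/16, 3 w.p. 5/16, 4 w.p. 7/16
E[payout] = (1/16)·1 + (3/16)·2 + (5/16)·3 + (7/16)·4 = 25/8
Expected profit = 25/8 − 3 = 1/8

1/8 dollars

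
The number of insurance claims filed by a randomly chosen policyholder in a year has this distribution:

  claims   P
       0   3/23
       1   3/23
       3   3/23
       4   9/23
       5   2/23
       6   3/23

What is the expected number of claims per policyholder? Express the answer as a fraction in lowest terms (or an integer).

76/23

E[X] = (3/23)·0 + (3/23)·1 + (3/23)·3 + (9/23)·4 + (2/23)·5 + (3/23)·6
     = 76/23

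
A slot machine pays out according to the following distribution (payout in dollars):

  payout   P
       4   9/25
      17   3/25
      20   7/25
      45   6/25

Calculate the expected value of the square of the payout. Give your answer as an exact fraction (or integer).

15961/25

E[X²] = (9/25)·16 + (3/25)·289 + (7/25)·400 + (6/25)·2025
     = 15961/25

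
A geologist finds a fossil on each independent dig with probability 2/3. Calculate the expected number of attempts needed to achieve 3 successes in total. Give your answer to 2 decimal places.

By linearity (sum of 3 independent geometric waits), E[trials] = 3/p = 3/(2/3) = 9/2.
≈ 4.50

4.50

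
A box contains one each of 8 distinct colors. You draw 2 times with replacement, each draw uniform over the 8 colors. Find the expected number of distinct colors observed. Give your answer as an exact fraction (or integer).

Let Xⱼ=1 if type j appears at least once. P(Xⱼ=1) = 1 − ((8−1)/8)^2 = 15/64.
E[#distinct] = 8·15/64 = 15/8.

15/8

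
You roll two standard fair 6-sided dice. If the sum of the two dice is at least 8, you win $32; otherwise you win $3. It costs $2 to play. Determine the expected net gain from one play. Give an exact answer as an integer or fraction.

E[payout] = (7/12)·3 + (5/12)·32 = 181/12
Expected profit = 181/12 − 2 = 157/12

157/12 dollars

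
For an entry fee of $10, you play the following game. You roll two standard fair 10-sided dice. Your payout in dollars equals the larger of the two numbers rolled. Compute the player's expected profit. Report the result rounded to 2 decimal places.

Distribution of the larger of the two numbers rolled: 1 w.p. 1/100, 2 w.p. 3/100, 3 w.p. 1/20, 4 w.p. 7/100, 5 w.p. 9/100, 6 w.p. 11/100, …
E[payout] = (1/100)·1 + (3/100)·2 + (1/20)·3 + (7/100)·4 + (9/100)·5 + (11/100)·6 + (13/100)·7 + (3/20)·8 + (17/100)·9 + (19/100)·10 = 143/20
Expected profit = 143/20 − 10 = -57/20 ≈ -$2.85

-$2.85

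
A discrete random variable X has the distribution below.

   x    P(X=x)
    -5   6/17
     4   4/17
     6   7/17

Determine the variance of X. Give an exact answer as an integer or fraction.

7138/289

E[X] = (6/17)·(-5) + (4/17)·4 + (7/17)·6 = 28/17
E[X²] = (6/17)·25 + (4/17)·16 + (7/17)·36 = 466/17
Var(X) = 466/17 − (28/17)² = 7138/289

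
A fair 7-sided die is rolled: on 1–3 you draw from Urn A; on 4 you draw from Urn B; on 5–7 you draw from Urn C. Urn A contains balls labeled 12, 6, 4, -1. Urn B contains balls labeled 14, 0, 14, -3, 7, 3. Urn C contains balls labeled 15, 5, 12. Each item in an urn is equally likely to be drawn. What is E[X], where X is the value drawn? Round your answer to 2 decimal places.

E[X | Urn A] = (12 + 6 + 4 − 1)/4 = 21/4
E[X | Urn B] = (14 + 0 + 14 − 3 + 7 + 3)/6 = 35/6
E[X | Urn C] = (15 + 5 + 12)/3 = 32/3
E[X] = (3/7)·21/4 + (1/7)·35/6 + (3/7)·32/3 = 643/84 ≈ 7.65

7.65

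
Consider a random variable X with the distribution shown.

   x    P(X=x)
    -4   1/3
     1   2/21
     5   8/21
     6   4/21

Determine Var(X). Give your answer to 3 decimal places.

18.535

E[X] = (1/3)·(-4) + (2/21)·1 + (8/21)·5 + (4/21)·6 = 38/21
E[X²] = (1/3)·16 + (2/21)·1 + (8/21)·25 + (4/21)·36 = 458/21
Var(X) = 458/21 − (38/21)² = 8174/441 ≈ 18.535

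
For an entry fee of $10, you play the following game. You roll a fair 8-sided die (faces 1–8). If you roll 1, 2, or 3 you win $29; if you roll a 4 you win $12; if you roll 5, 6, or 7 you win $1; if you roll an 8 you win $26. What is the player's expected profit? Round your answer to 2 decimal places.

$6.00

E[payout] = (3/8)·1 + (1/8)·12 + (1/8)·26 + (3/8)·29 = 16
Expected profit = 16 − 10 = 6 ≈ $6.00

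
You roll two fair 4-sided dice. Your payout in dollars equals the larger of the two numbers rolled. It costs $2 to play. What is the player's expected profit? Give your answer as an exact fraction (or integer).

Distribution of the larger of the two numbers rolled: 1 w.p. 1/16, 2 w.p. 3/16, 3 w.p. 5/16, 4 w.p. 7/16
E[payout] = (1/16)·1 + (3/16)·2 + (5/16)·3 + (7/16)·4 = 25/8
Expected profit = 25/8 − 2 = 9/8

9/8 dollars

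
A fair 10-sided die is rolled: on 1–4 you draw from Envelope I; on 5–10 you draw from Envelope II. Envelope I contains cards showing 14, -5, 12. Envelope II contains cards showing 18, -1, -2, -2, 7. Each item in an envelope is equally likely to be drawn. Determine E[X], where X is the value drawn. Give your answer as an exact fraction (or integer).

E[X | Envelope I] = (14 − 5 + 12)/3 = 7
E[X | Envelope II] = (18 − 1 − 2 − 2 + 7)/5 = 4
E[X] = (2/5)·7 + (3/5)·4 = 26/5

26/5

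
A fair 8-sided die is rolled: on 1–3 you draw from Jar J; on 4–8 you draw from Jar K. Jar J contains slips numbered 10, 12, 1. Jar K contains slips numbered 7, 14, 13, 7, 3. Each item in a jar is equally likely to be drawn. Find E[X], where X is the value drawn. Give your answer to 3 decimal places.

8.375

E[X | Jar J] = (10 + 12 + 1)/3 = 23/3
E[X | Jar K] = (7 + 14 + 13 + 7 + 3)/5 = 44/5
E[X] = (3/8)·23/3 + (5/8)·44/5 = 67/8 ≈ 8.375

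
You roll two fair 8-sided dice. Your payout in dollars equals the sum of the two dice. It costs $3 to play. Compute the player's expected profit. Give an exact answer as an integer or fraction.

$6

Distribution of the sum of the two dice: 2 w.p. 1/64, 3 w.p. 1/32, 4 w.p. 3/64, 5 w.p. 1/16, 6 w.p. 5/64, 7 w.p. 3/32, …
E[payout] = (1/64)·2 + (1/32)·3 + (3/64)·4 + (1/16)·5 + (5/64)·6 + (3/32)·7 + (7/64)·8 + (1/8)·9 + (7/64)·10 + (3/32)·11 + (5/64)·12 + (1/16)·13 + (3/64)·14 + (1/32)·15 + (1/64)·16 = 9
Expected profit = 9 − 3 = 6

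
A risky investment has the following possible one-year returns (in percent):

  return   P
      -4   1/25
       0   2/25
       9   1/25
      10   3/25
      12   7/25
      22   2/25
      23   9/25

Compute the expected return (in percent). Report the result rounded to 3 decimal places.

E[X] = (1/25)·(-4) + (2/25)·0 + (1/25)·9 + (3/25)·10 + (7/25)·12 + (2/25)·22 + (9/25)·23
     = 74/5 ≈ 14.800

14.800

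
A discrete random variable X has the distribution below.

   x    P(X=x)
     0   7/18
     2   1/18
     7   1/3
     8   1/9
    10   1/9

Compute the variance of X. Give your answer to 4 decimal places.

15.0247

E[X] = (7/18)·0 + (1/18)·2 + (1/3)·7 + (1/9)·8 + (1/9)·10 = 40/9
E[X²] = (7/18)·0 + (1/18)·4 + (1/3)·49 + (1/9)·64 + (1/9)·100 = 313/9
Var(X) = 313/9 − (40/9)² = 1217/81 ≈ 15.0247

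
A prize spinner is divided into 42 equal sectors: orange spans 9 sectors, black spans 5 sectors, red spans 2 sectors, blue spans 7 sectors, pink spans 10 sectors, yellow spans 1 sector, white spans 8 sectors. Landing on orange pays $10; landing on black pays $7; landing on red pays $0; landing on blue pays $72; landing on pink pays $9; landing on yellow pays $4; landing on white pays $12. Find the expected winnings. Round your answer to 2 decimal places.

E[payout] = (9/42)·10 + (5/42)·7 + (2/42)·0 + (7/42)·72 + (10/42)·9 + (1/42)·4 + (8/42)·12 = 39/2
≈ $19.50

$19.50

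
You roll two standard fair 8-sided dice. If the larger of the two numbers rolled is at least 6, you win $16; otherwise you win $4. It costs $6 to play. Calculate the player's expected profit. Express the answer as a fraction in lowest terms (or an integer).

E[payout] = (25/64)·4 + (39/64)·16 = 181/16
Expected profit = 181/16 − 6 = 85/16

85/16 dollars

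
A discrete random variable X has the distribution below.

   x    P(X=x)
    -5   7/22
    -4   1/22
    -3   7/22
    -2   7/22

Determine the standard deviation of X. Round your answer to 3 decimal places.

E[X] = -37/11, E[X²] = 141/11
Var(X) = E[X²] − (E[X])² = 141/11 − 1369/121 = 182/121
SD(X) = √(182/121) ≈ 1.226

1.226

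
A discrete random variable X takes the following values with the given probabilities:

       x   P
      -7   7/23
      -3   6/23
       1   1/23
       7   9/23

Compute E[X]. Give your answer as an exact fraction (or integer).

-3/23

E[X] = (7/23)·(-7) + (6/23)·(-3) + (1/23)·1 + (9/23)·7
     = -3/23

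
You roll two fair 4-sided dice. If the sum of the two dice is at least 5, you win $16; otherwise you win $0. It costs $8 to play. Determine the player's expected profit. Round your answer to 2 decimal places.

$2.00

E[payout] = (3/8)·0 + (5/8)·16 = 10
Expected profit = 10 − 8 = 2 ≈ $2.00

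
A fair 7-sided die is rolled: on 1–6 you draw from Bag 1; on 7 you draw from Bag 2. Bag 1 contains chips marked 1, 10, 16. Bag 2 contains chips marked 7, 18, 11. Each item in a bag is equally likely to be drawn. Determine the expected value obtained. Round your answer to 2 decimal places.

9.43

E[X | Bag 1] = (1 + 10 + 16)/3 = 9
E[X | Bag 2] = (7 + 18 + 11)/3 = 12
E[X] = (6/7)·9 + (1/7)·12 = 66/7 ≈ 9.43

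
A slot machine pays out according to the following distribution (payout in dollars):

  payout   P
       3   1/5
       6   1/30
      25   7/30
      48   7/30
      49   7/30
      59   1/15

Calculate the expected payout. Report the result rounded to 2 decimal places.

E[X] = (1/5)·3 + (1/30)·6 + (7/30)·25 + (7/30)·48 + (7/30)·49 + (1/15)·59
     = 166/5 ≈ 33.20

$33.20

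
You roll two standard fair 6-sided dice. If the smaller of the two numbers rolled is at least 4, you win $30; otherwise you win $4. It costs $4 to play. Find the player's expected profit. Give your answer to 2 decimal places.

E[payout] = (3/4)·4 + (1/4)·30 = 21/2
Expected profit = 21/2 − 4 = 13/2 ≈ $6.50

$6.50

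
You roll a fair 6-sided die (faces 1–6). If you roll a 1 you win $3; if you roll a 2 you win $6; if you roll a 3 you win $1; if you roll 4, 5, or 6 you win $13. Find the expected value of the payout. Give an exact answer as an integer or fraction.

E[payout] = (1/6)·1 + (1/6)·3 + (1/6)·6 + (1/2)·13 = 49/6

49/6 dollars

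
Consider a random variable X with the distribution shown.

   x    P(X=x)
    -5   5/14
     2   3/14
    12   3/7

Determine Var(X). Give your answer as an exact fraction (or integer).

E[X] = (5/14)·(-5) + (3/14)·2 + (3/7)·12 = 53/14
E[X²] = (5/14)·25 + (3/14)·4 + (3/7)·144 = 143/2
Var(X) = 143/2 − (53/14)² = 11205/196

11205/196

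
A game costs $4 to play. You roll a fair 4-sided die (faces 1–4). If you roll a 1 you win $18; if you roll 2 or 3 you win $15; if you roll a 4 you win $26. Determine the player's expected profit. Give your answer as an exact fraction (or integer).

E[payout] = (1/2)·15 + (1/4)·18 + (1/4)·26 = 37/2
Expected profit = 37/2 − 4 = 29/2

29/2 dollars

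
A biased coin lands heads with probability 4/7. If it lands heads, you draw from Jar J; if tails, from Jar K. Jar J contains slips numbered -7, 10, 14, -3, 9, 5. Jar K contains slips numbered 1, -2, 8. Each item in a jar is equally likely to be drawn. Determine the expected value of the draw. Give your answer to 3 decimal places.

E[X | Jar J] = (-7 + 10 + 14 − 3 + 9 + 5)/6 = 14/3
E[X | Jar K] = (1 − 2 + 8)/3 = 7/3
E[X] = (4/7)·14/3 + (3/7)·7/3 = 11/3 ≈ 3.667

3.667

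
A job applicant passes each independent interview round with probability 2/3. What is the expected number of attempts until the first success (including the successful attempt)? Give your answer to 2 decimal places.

1.50

For a geometric distribution, E[trials] = 1/p = 1/(2/3) = 3/2.
≈ 1.50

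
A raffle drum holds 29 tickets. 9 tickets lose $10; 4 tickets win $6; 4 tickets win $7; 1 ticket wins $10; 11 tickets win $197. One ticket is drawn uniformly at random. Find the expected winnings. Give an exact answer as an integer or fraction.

E[payout] = (9/29)·(-10) + (4/29)·6 + (4/29)·7 + (1/29)·10 + (11/29)·197 = 2139/29

2139/29 dollars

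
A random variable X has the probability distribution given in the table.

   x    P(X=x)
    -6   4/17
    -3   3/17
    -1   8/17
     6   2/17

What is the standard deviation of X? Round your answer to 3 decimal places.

3.443

E[X] = -29/17, E[X²] = 251/17
Var(X) = E[X²] − (E[X])² = 251/17 − 841/289 = 3426/289
SD(X) = √(3426/289) ≈ 3.443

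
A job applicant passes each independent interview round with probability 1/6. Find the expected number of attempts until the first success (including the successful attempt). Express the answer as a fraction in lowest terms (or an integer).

6

For a geometric distribution, E[trials] = 1/p = 1/(1/6) = 6.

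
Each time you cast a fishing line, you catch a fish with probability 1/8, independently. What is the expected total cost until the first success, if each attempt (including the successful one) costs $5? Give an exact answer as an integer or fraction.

$40

E[#attempts] = 1/p = 8; E[cost] = 5·8 = 40.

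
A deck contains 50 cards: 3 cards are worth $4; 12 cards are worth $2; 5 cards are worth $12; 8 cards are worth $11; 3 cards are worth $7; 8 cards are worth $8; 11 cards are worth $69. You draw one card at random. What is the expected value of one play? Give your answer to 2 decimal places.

$20.56

E[payout] = (3/50)·4 + (12/50)·2 + (5/50)·12 + (8/50)·11 + (3/50)·7 + (8/50)·8 + (11/50)·69 = 514/25
≈ $20.56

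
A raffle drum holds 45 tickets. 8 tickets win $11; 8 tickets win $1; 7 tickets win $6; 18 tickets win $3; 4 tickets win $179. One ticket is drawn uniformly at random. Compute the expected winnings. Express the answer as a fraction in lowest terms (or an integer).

E[payout] = (8/45)·11 + (8/45)·1 + (7/45)·6 + (18/45)·3 + (4/45)·179 = 908/45

908/45 dollars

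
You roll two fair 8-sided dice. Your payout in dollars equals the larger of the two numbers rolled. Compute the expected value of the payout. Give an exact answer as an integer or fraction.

93/16 dollars

Distribution of the larger of the two numbers rolled: 1 w.p. 1/64, 2 w.p. 3/64, 3 w.p. 5/64, 4 w.p. 7/64, 5 w.p. 9/64, 6 w.p. 11/64, …
E[payout] = (1/64)·1 + (3/64)·2 + (5/64)·3 + (7/64)·4 + (9/64)·5 + (11/64)·6 + (13/64)·7 + (15/64)·8 = 93/16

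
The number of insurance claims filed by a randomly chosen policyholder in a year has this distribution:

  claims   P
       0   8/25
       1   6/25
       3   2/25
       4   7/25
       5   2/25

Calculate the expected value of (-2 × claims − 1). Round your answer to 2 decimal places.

E[-2x-1] = (8/25)·(-1) + (6/25)·(-3) + (2/25)·(-7) + (7/25)·(-9) + (2/25)·(-11)
     = -5 ≈ -5.00

-5.00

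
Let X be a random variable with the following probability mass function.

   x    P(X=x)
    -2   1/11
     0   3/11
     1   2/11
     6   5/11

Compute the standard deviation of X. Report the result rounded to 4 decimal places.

E[X] = 30/11, E[X²] = 186/11
Var(X) = E[X²] − (E[X])² = 186/11 − 900/121 = 1146/121
SD(X) = √(1146/121) ≈ 3.0775

3.0775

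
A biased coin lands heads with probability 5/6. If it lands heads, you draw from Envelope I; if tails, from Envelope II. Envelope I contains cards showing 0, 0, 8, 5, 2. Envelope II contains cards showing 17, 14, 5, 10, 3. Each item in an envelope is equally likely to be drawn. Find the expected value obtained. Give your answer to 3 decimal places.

4.133

E[X | Envelope I] = (0 + 0 + 8 + 5 + 2)/5 = 3
E[X | Envelope II] = (17 + 14 + 5 + 10 + 3)/5 = 49/5
E[X] = (5/6)·3 + (1/6)·49/5 = 62/15 ≈ 4.133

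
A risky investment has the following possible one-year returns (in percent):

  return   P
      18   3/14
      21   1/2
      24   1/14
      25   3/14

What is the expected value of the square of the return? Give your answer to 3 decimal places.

E[X²] = (3/14)·324 + (1/2)·441 + (1/14)·576 + (3/14)·625
     = 465 ≈ 465.000

465.000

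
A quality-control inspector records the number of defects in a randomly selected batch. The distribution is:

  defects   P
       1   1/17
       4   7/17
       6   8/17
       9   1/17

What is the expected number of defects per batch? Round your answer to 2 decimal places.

5.06

E[X] = (1/17)·1 + (7/17)·4 + (8/17)·6 + (1/17)·9
     = 86/17 ≈ 5.06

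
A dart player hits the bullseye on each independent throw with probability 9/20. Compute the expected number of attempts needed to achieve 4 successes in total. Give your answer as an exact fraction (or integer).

By linearity (sum of 4 independent geometric waits), E[trials] = 4/p = 4/(9/20) = 80/9.

80/9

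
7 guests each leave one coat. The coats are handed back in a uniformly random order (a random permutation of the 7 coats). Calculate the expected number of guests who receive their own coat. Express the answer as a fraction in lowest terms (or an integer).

1

Let Xᵢ = 1 if person i gets their own coat. For each i, P(Xᵢ=1) = 1/7.
By linearity of expectation, E[X₁+…+X_7] = 7·(1/7) = 1.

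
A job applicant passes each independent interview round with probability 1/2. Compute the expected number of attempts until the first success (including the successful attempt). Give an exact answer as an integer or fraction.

For a geometric distribution, E[trials] = 1/p = 1/(1/2) = 2.

2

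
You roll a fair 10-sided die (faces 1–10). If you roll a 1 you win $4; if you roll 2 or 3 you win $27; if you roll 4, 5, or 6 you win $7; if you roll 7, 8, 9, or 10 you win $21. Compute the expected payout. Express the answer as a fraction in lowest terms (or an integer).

163/10 dollars

E[payout] = (1/10)·4 + (3/10)·7 + (2/5)·21 + (1/5)·27 = 163/10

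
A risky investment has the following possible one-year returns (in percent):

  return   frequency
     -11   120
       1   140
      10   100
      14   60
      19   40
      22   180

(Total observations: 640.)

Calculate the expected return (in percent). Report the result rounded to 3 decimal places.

Total = 640, so P(return=-11) = 120/640, etc.
E[X] = (3/16)·(-11) + (7/32)·1 + (5/32)·10 + (3/32)·14 + (1/16)·19 + (9/32)·22
     = 269/32 ≈ 8.406

8.406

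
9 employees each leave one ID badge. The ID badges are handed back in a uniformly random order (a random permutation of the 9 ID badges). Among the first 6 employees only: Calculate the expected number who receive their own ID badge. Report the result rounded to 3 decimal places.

Let Xᵢ = 1 if person i gets their own ID badge. For each i, P(Xᵢ=1) = 1/9.
By linearity of expectation, E[X₁+…+X_6] = 6·(1/9) = 2/3.
≈ 0.667

0.667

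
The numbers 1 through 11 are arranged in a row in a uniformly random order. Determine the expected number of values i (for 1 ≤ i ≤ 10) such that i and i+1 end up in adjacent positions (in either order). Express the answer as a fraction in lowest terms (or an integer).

For each i ∈ {1,…,10}, let Xᵢ = 1 if i and i+1 are adjacent. P(Xᵢ=1) = 2·(11−1)!/11! = 2/11.
By linearity, E[ΣXᵢ] = (10)·(2/11) = 20/11.

20/11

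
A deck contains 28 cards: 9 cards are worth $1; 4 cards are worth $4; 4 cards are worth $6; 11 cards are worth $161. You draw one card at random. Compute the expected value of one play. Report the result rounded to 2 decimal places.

$65.00

E[payout] = (9/28)·1 + (4/28)·4 + (4/28)·6 + (11/28)·161 = 65
≈ $65.00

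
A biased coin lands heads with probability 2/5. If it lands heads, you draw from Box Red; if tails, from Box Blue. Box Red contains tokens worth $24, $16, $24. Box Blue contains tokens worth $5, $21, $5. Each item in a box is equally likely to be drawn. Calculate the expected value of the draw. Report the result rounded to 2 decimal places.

E[X | Box Red] = (24 + 16 + 24)/3 = 64/3
E[X | Box Blue] = (5 + 21 + 5)/3 = 31/3
E[X] = (2/5)·64/3 + (3/5)·31/3 = 221/15 ≈ 14.73

$14.73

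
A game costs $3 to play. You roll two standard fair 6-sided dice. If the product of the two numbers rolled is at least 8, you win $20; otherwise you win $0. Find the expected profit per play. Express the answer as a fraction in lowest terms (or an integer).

83/9 dollars

E[payout] = (7/18)·0 + (11/18)·20 = 110/9
Expected profit = 110/9 − 3 = 83/9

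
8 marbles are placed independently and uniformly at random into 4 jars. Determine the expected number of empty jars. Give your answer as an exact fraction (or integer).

Let Xⱼ=1 if jar j is empty. P(Xⱼ=1) = ((4-1)/4)^8 = 6561/65536.
By linearity, E[#empty] = 4·6561/65536 = 6561/16384.

6561/16384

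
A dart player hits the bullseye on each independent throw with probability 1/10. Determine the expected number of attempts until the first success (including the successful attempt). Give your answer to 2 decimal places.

10.00

For a geometric distribution, E[trials] = 1/p = 1/(1/10) = 10.
≈ 10.00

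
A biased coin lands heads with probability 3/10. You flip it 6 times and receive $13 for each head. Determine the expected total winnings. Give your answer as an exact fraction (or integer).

117/5 dollars

E[#heads] = 6·3/10 = 9/5 (linearity over flips).
E[winnings] = 13·9/5 = 117/5.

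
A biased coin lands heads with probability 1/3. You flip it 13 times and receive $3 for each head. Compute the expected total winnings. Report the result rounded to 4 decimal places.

E[#heads] = 13·1/3 = 13/3 (linearity over flips).
E[winnings] = 3·13/3 = 13.
≈ 13.0000

$13.0000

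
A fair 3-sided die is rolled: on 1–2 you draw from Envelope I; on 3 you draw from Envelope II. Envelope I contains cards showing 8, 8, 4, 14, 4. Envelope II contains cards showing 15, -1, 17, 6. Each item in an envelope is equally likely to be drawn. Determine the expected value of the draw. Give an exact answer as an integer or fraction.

E[X | Envelope I] = (8 + 8 + 4 + 14 + 4)/5 = 38/5
E[X | Envelope II] = (15 − 1 + 17 + 6)/4 = 37/4
E[X] = (2/3)·38/5 + (1/3)·37/4 = 163/20

163/20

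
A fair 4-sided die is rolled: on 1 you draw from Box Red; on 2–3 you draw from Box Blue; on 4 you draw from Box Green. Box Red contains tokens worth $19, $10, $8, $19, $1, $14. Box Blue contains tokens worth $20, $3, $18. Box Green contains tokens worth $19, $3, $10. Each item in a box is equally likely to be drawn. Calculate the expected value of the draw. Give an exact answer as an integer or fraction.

299/24 dollars

E[X | Box Red] = (19 + 10 + 8 + 19 + 1 + 14)/6 = 71/6
E[X | Box Blue] = (20 + 3 + 18)/3 = 41/3
E[X | Box Green] = (19 + 3 + 10)/3 = 32/3
E[X] = (1/4)·71/6 + (1/2)·41/3 + (1/4)·32/3 = 299/24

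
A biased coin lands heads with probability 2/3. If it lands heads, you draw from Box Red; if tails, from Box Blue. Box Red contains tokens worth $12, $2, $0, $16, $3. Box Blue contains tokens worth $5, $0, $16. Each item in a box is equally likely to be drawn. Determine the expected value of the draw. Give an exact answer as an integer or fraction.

E[X | Box Red] = (12 + 2 + 0 + 16 + 3)/5 = 33/5
E[X | Box Blue] = (5 + 0 + 16)/3 = 7
E[X] = (2/3)·33/5 + (1/3)·7 = 101/15

101/15 dollars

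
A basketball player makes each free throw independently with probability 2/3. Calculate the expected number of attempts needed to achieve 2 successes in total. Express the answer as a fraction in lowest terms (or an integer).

3

By linearity (sum of 2 independent geometric waits), E[trials] = 2/p = 2/(2/3) = 3.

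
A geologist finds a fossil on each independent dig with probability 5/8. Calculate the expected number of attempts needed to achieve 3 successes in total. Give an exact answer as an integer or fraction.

By linearity (sum of 3 independent geometric waits), E[trials] = 3/p = 3/(5/8) = 24/5.

24/5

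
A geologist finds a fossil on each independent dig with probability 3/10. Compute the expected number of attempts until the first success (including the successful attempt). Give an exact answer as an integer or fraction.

10/3

For a geometric distribution, E[trials] = 1/p = 1/(3/10) = 10/3.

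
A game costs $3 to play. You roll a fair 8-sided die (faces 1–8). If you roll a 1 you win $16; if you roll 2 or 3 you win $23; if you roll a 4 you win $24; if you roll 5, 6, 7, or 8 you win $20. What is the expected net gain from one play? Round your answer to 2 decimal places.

E[payout] = (1/8)·16 + (1/2)·20 + (1/4)·23 + (1/8)·24 = 83/4
Expected profit = 83/4 − 3 = 71/4 ≈ $17.75

$17.75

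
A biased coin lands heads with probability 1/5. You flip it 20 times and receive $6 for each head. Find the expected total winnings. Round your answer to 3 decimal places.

E[#heads] = 20·1/5 = 4 (linearity over flips).
E[winnings] = 6·4 = 24.
≈ 24.000

$24.000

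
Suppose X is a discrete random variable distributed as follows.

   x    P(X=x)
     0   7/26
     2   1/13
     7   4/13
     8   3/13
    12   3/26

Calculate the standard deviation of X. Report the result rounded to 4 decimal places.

4.0118

E[X] = 72/13, E[X²] = 608/13
Var(X) = E[X²] − (E[X])² = 608/13 − 5184/169 = 2720/169
SD(X) = √(2720/169) ≈ 4.0118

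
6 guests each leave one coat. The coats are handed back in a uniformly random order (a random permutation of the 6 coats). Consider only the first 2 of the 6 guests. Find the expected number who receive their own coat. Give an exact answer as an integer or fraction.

Let Xᵢ = 1 if person i gets their own coat. For each i, P(Xᵢ=1) = 1/6.
By linearity of expectation, E[X₁+…+X_2] = 2·(1/6) = 1/3.

1/3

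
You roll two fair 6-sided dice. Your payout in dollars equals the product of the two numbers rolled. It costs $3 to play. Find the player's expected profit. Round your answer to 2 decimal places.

$9.25

Distribution of the product of the two numbers rolled: 1 w.p. 1/36, 2 w.p. 1/18, 3 w.p. 1/18, 4 w.p. 1/12, 5 w.p. 1/18, 6 w.p. 1/9, …
E[payout] = (1/36)·1 + (1/18)·2 + (1/18)·3 + (1/12)·4 + (1/18)·5 + (1/9)·6 + (1/18)·8 + (1/36)·9 + (1/18)·10 + (1/9)·12 + (1/18)·15 + (1/36)·16 + (1/18)·18 + (1/18)·20 + (1/18)·24 + (1/36)·25 + (1/18)·30 + (1/36)·36 = 49/4
Expected profit = 49/4 − 3 = 37/4 ≈ $9.25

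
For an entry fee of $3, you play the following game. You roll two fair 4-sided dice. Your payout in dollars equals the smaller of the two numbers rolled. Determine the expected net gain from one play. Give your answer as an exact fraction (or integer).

Distribution of the smaller of the two numbers rolled: 1 w.p. 7/16, 2 w.p. 5/16, 3 w.p. 3/16, 4 w.p. 1/16
E[payout] = (7/16)·1 + (5/16)·2 + (3/16)·3 + (1/16)·4 = 15/8
Expected profit = 15/8 − 3 = -9/8

-9/8 dollars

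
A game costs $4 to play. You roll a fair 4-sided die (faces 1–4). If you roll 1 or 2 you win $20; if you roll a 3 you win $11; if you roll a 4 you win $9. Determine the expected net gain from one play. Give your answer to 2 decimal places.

E[payout] = (1/4)·9 + (1/4)·11 + (1/2)·20 = 15
Expected profit = 15 − 4 = 11 ≈ $11.00

$11.00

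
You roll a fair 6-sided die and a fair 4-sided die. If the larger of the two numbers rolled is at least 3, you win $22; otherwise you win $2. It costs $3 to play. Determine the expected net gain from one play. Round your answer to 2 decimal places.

$15.67

E[payout] = (1/6)·2 + (5/6)·22 = 56/3
Expected profit = 56/3 − 3 = 47/3 ≈ $15.67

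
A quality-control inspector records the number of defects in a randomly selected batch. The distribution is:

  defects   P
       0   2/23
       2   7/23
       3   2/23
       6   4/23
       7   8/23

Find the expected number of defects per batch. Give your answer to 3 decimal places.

4.348

E[X] = (2/23)·0 + (7/23)·2 + (2/23)·3 + (4/23)·6 + (8/23)·7
     = 100/23 ≈ 4.348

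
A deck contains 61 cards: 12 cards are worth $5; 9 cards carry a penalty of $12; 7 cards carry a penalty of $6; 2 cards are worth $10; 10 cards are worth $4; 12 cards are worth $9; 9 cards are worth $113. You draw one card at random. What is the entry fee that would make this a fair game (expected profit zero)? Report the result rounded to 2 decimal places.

E[payout] = (12/61)·5 + (9/61)·(-12) + (7/61)·(-6) + (2/61)·10 + (10/61)·4 + (12/61)·9 + (9/61)·113 = 1095/61
Fair fee = E[payout] = 1095/61 ≈ $17.95

$17.95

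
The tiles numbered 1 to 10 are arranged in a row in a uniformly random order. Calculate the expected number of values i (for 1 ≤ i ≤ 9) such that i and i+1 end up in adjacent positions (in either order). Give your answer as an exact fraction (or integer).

For each i ∈ {1,…,9}, let Xᵢ = 1 if i and i+1 are adjacent. P(Xᵢ=1) = 2·(10−1)!/10! = 2/10.
By linearity, E[ΣXᵢ] = (9)·(2/10) = 9/5.

9/5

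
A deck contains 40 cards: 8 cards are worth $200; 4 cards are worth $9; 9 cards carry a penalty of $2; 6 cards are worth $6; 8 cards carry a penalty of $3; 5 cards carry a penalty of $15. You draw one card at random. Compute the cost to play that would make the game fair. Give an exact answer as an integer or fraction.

311/8 dollars

E[payout] = (8/40)·200 + (4/40)·9 + (9/40)·(-2) + (6/40)·6 + (8/40)·(-3) + (5/40)·(-15) = 311/8
Fair fee = E[payout] = 311/8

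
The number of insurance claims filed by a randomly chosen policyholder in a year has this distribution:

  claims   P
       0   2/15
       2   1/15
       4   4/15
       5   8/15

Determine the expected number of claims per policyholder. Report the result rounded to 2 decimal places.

3.87

E[X] = (2/15)·0 + (1/15)·2 + (4/15)·4 + (8/15)·5
     = 58/15 ≈ 3.87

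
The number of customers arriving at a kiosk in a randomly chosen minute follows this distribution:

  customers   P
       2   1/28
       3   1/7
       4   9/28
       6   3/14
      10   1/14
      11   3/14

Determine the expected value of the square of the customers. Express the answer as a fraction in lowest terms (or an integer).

E[X²] = (1/28)·4 + (1/7)·9 + (9/28)·16 + (3/14)·36 + (1/14)·100 + (3/14)·121
     = 663/14

663/14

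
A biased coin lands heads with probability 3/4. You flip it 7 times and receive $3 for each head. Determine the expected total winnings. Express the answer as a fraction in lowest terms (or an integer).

63/4 dollars

E[#heads] = 7·3/4 = 21/4 (linearity over flips).
E[winnings] = 3·21/4 = 63/4.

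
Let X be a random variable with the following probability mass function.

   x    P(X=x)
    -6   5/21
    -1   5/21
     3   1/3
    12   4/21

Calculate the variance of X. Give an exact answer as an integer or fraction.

16148/441

E[X] = (5/21)·(-6) + (5/21)·(-1) + (1/3)·3 + (4/21)·12 = 34/21
E[X²] = (5/21)·36 + (5/21)·1 + (1/3)·9 + (4/21)·144 = 824/21
Var(X) = 824/21 − (34/21)² = 16148/441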